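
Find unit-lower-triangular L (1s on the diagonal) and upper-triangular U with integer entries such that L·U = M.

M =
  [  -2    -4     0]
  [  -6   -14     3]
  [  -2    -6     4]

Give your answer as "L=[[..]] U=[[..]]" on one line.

  R1 -= 3·R0 → [0,-2,3]
  R2 -= 1·R0 → [0,-2,4]
  R2 -= 1·R1 → [0,0,1]

L=[[1,0,0],[3,1,0],[1,1,1]] U=[[-2,-4,0],[0,-2,3],[0,0,1]]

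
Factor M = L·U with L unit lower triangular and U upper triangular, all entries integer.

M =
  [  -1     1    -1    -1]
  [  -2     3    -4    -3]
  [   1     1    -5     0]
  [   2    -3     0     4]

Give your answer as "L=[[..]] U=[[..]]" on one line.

  row1 -= 2·row0 → [0,1,-2,-1]
  row2 -= -1·row0 → [0,2,-6,-1]
  row3 -= -2·row0 → [0,-1,-2,2]
  row2 -= 2·row1 → [0,0,-2,1]
  row3 -= -1·row1 → [0,0,-4,1]
  row3 -= 2·row2 → [0,0,0,-1]

L=[[1,0,0,0],[2,1,0,0],[-1,2,1,0],[-2,-1,2,1]] U=[[-1,1,-1,-1],[0,1,-2,-1],[0,0,-2,1],[0,0,0,-1]]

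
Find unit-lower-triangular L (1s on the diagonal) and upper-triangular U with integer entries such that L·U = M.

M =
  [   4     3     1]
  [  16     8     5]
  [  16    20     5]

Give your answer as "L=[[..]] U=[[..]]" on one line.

L=[[1,0,0],[4,1,0],[4,-2,1]] U=[[4,3,1],[0,-4,1],[0,0,3]]

  r1 -= 4·r0 → [0,-4,1]
  r2 -= 4·r0 → [0,8,1]
  r2 -= -2·r1 → [0,0,3]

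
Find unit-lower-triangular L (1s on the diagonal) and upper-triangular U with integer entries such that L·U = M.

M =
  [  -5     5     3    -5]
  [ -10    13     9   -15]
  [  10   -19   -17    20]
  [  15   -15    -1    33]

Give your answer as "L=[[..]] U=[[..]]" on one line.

L=[[1,0,0,0],[2,1,0,0],[-2,-3,1,0],[-3,0,-4,1]] U=[[-5,5,3,-5],[0,3,3,-5],[0,0,-2,-5],[0,0,0,-2]]

  r1 -= 2·r0 → [0,3,3,-5]
  r2 -= -2·r0 → [0,-9,-11,10]
  r3 -= -3·r0 → [0,0,8,18]
  r2 -= -3·r1 → [0,0,-2,-5]
  r3 -= 0·r1 → [0,0,8,18]
  r3 -= -4·r2 → [0,0,0,-2]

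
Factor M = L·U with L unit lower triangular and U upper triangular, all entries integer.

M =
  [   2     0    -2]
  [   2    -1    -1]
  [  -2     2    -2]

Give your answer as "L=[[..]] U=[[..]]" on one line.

  r1 -= 1·r0 → [0,-1,1]
  r2 -= -1·r0 → [0,2,-4]
  r2 -= -2·r1 → [0,0,-2]

L=[[1,0,0],[1,1,0],[-1,-2,1]] U=[[2,0,-2],[0,-1,1],[0,0,-2]]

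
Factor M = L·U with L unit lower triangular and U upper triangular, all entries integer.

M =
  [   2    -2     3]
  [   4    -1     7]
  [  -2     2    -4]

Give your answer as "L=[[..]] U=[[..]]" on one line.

L=[[1,0,0],[2,1,0],[-1,0,1]] U=[[2,-2,3],[0,3,1],[0,0,-1]]

  R1 -= 2·R0 → [0,3,1]
  R2 -= -1·R0 → [0,0,-1]
  R2 -= 0·R1 → [0,0,-1]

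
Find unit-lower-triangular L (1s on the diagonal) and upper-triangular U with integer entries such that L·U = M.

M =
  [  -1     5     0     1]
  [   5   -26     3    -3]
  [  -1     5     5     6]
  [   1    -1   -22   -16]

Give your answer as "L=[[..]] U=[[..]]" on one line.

  R1 -= -5·R0 → [0,-1,3,2]
  R2 -= 1·R0 → [0,0,5,5]
  R3 -= -1·R0 → [0,4,-22,-15]
  R2 -= 0·R1 → [0,0,5,5]
  R3 -= -4·R1 → [0,0,-10,-7]
  R3 -= -2·R2 → [0,0,0,3]

L=[[1,0,0,0],[-5,1,0,0],[1,0,1,0],[-1,-4,-2,1]] U=[[-1,5,0,1],[0,-1,3,2],[0,0,5,5],[0,0,0,3]]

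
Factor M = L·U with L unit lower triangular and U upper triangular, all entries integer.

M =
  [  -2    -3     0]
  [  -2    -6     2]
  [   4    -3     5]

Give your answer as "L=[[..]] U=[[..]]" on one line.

L=[[1,0,0],[1,1,0],[-2,3,1]] U=[[-2,-3,0],[0,-3,2],[0,0,-1]]

  R1 -= 1·R0 → [0,-3,2]
  R2 -= -2·R0 → [0,-9,5]
  R2 -= 3·R1 → [0,0,-1]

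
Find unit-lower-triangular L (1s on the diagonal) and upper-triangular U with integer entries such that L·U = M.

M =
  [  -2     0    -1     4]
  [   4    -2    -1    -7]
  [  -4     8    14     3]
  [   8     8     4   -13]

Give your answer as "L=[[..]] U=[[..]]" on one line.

L=[[1,0,0,0],[-2,1,0,0],[2,-4,1,0],[-4,-4,-3,1]] U=[[-2,0,-1,4],[0,-2,-3,1],[0,0,4,-1],[0,0,0,4]]

  row1 -= -2·row0 → [0,-2,-3,1]
  row2 -= 2·row0 → [0,8,16,-5]
  row3 -= -4·row0 → [0,8,0,3]
  row2 -= -4·row1 → [0,0,4,-1]
  row3 -= -4·row1 → [0,0,-12,7]
  row3 -= -3·row2 → [0,0,0,4]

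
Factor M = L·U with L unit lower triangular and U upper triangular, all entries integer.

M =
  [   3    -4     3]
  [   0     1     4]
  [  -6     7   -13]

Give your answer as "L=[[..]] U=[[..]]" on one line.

  row1 -= 0·row0 → [0,1,4]
  row2 -= -2·row0 → [0,-1,-7]
  row2 -= -1·row1 → [0,0,-3]

L=[[1,0,0],[0,1,0],[-2,-1,1]] U=[[3,-4,3],[0,1,4],[0,0,-3]]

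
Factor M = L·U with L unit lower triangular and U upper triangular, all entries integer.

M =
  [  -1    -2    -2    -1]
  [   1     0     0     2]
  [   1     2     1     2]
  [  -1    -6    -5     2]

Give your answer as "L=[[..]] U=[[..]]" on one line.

L=[[1,0,0,0],[-1,1,0,0],[-1,0,1,0],[1,2,-1,1]] U=[[-1,-2,-2,-1],[0,-2,-2,1],[0,0,-1,1],[0,0,0,2]]

  r1 -= -1·r0 → [0,-2,-2,1]
  r2 -= -1·r0 → [0,0,-1,1]
  r3 -= 1·r0 → [0,-4,-3,3]
  r2 -= 0·r1 → [0,0,-1,1]
  r3 -= 2·r1 → [0,0,1,1]
  r3 -= -1·r2 → [0,0,0,2]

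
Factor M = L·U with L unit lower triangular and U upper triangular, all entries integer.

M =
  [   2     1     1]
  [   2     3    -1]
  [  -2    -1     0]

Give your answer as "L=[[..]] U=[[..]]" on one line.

L=[[1,0,0],[1,1,0],[-1,0,1]] U=[[2,1,1],[0,2,-2],[0,0,1]]

  R1 -= 1·R0 → [0,2,-2]
  R2 -= -1·R0 → [0,0,1]
  R2 -= 0·R1 → [0,0,1]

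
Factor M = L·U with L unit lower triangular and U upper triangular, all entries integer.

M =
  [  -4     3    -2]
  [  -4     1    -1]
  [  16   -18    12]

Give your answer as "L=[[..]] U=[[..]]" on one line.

  r1 -= 1·r0 → [0,-2,1]
  r2 -= -4·r0 → [0,-6,4]
  r2 -= 3·r1 → [0,0,1]

L=[[1,0,0],[1,1,0],[-4,3,1]] U=[[-4,3,-2],[0,-2,1],[0,0,1]]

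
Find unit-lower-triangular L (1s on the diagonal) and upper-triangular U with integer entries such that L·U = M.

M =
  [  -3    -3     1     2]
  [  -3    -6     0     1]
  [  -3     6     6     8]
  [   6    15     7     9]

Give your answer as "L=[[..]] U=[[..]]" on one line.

L=[[1,0,0,0],[1,1,0,0],[1,-3,1,0],[-2,-3,3,1]] U=[[-3,-3,1,2],[0,-3,-1,-1],[0,0,2,3],[0,0,0,1]]

  r1 -= 1·r0 → [0,-3,-1,-1]
  r2 -= 1·r0 → [0,9,5,6]
  r3 -= -2·r0 → [0,9,9,13]
  r2 -= -3·r1 → [0,0,2,3]
  r3 -= -3·r1 → [0,0,6,10]
  r3 -= 3·r2 → [0,0,0,1]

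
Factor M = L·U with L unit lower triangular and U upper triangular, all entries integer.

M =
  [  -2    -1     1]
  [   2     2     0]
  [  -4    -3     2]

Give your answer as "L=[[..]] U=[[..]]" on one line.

L=[[1,0,0],[-1,1,0],[2,-1,1]] U=[[-2,-1,1],[0,1,1],[0,0,1]]

  r1 -= -1·r0 → [0,1,1]
  r2 -= 2·r0 → [0,-1,0]
  r2 -= -1·r1 → [0,0,1]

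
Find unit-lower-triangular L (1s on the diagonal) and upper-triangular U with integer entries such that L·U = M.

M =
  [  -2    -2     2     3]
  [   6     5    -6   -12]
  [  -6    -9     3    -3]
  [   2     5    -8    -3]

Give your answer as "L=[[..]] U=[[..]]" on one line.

L=[[1,0,0,0],[-3,1,0,0],[3,3,1,0],[-1,-3,2,1]] U=[[-2,-2,2,3],[0,-1,0,-3],[0,0,-3,-3],[0,0,0,-3]]

  r1 -= -3·r0 → [0,-1,0,-3]
  r2 -= 3·r0 → [0,-3,-3,-12]
  r3 -= -1·r0 → [0,3,-6,0]
  r2 -= 3·r1 → [0,0,-3,-3]
  r3 -= -3·r1 → [0,0,-6,-9]
  r3 -= 2·r2 → [0,0,0,-3]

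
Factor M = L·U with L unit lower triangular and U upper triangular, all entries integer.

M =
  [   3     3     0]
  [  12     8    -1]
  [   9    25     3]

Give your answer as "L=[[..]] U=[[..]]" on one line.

L=[[1,0,0],[4,1,0],[3,-4,1]] U=[[3,3,0],[0,-4,-1],[0,0,-1]]

  R1 -= 4·R0 → [0,-4,-1]
  R2 -= 3·R0 → [0,16,3]
  R2 -= -4·R1 → [0,0,-1]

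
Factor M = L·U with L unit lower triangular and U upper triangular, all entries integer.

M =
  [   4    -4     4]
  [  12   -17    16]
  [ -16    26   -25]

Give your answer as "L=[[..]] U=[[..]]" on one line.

L=[[1,0,0],[3,1,0],[-4,-2,1]] U=[[4,-4,4],[0,-5,4],[0,0,-1]]

  r1 -= 3·r0 → [0,-5,4]
  r2 -= -4·r0 → [0,10,-9]
  r2 -= -2·r1 → [0,0,-1]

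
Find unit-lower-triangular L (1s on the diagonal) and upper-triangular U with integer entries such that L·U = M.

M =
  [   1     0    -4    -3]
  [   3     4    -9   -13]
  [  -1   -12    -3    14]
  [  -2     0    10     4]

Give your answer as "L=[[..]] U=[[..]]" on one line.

L=[[1,0,0,0],[3,1,0,0],[-1,-3,1,0],[-2,0,1,1]] U=[[1,0,-4,-3],[0,4,3,-4],[0,0,2,-1],[0,0,0,-1]]

  r1 -= 3·r0 → [0,4,3,-4]
  r2 -= -1·r0 → [0,-12,-7,11]
  r3 -= -2·r0 → [0,0,2,-2]
  r2 -= -3·r1 → [0,0,2,-1]
  r3 -= 0·r1 → [0,0,2,-2]
  r3 -= 1·r2 → [0,0,0,-1]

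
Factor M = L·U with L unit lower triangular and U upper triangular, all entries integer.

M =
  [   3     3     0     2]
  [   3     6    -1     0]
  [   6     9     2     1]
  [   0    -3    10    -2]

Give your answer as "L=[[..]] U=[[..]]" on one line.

  R1 -= 1·R0 → [0,3,-1,-2]
  R2 -= 2·R0 → [0,3,2,-3]
  R3 -= 0·R0 → [0,-3,10,-2]
  R2 -= 1·R1 → [0,0,3,-1]
  R3 -= -1·R1 → [0,0,9,-4]
  R3 -= 3·R2 → [0,0,0,-1]

L=[[1,0,0,0],[1,1,0,0],[2,1,1,0],[0,-1,3,1]] U=[[3,3,0,2],[0,3,-1,-2],[0,0,3,-1],[0,0,0,-1]]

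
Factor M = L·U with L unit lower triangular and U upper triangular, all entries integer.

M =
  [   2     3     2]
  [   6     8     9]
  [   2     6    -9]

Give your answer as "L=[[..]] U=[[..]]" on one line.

L=[[1,0,0],[3,1,0],[1,-3,1]] U=[[2,3,2],[0,-1,3],[0,0,-2]]

  R1 -= 3·R0 → [0,-1,3]
  R2 -= 1·R0 → [0,3,-11]
  R2 -= -3·R1 → [0,0,-2]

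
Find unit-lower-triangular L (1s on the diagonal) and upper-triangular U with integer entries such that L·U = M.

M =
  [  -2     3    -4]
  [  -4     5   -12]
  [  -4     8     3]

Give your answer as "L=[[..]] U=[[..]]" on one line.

  R1 -= 2·R0 → [0,-1,-4]
  R2 -= 2·R0 → [0,2,11]
  R2 -= -2·R1 → [0,0,3]

L=[[1,0,0],[2,1,0],[2,-2,1]] U=[[-2,3,-4],[0,-1,-4],[0,0,3]]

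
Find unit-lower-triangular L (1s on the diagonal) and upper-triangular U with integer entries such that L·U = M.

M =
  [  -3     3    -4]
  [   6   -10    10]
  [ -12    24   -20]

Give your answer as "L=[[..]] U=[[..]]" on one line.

L=[[1,0,0],[-2,1,0],[4,-3,1]] U=[[-3,3,-4],[0,-4,2],[0,0,2]]

  R1 -= -2·R0 → [0,-4,2]
  R2 -= 4·R0 → [0,12,-4]
  R2 -= -3·R1 → [0,0,2]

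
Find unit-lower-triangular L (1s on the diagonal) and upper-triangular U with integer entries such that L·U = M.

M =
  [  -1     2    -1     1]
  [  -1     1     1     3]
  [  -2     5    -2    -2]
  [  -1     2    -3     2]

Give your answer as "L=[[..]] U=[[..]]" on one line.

  row1 -= 1·row0 → [0,-1,2,2]
  row2 -= 2·row0 → [0,1,0,-4]
  row3 -= 1·row0 → [0,0,-2,1]
  row2 -= -1·row1 → [0,0,2,-2]
  row3 -= 0·row1 → [0,0,-2,1]
  row3 -= -1·row2 → [0,0,0,-1]

L=[[1,0,0,0],[1,1,0,0],[2,-1,1,0],[1,0,-1,1]] U=[[-1,2,-1,1],[0,-1,2,2],[0,0,2,-2],[0,0,0,-1]]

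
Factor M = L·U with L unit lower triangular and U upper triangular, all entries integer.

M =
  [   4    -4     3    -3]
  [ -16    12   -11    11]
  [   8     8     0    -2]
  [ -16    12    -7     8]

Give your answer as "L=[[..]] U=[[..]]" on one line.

  row1 -= -4·row0 → [0,-4,1,-1]
  row2 -= 2·row0 → [0,16,-6,4]
  row3 -= -4·row0 → [0,-4,5,-4]
  row2 -= -4·row1 → [0,0,-2,0]
  row3 -= 1·row1 → [0,0,4,-3]
  row3 -= -2·row2 → [0,0,0,-3]

L=[[1,0,0,0],[-4,1,0,0],[2,-4,1,0],[-4,1,-2,1]] U=[[4,-4,3,-3],[0,-4,1,-1],[0,0,-2,0],[0,0,0,-3]]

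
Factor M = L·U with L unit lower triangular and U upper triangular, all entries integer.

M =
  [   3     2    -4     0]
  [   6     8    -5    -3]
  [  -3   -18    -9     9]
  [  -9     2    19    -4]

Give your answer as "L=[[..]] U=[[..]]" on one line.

L=[[1,0,0,0],[2,1,0,0],[-1,-4,1,0],[-3,2,-1,1]] U=[[3,2,-4,0],[0,4,3,-3],[0,0,-1,-3],[0,0,0,-1]]

  r1 -= 2·r0 → [0,4,3,-3]
  r2 -= -1·r0 → [0,-16,-13,9]
  r3 -= -3·r0 → [0,8,7,-4]
  r2 -= -4·r1 → [0,0,-1,-3]
  r3 -= 2·r1 → [0,0,1,2]
  r3 -= -1·r2 → [0,0,0,-1]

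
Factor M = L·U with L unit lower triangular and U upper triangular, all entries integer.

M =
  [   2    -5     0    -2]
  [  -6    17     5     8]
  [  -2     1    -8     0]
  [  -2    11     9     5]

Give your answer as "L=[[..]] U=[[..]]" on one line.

  R1 -= -3·R0 → [0,2,5,2]
  R2 -= -1·R0 → [0,-4,-8,-2]
  R3 -= -1·R0 → [0,6,9,3]
  R2 -= -2·R1 → [0,0,2,2]
  R3 -= 3·R1 → [0,0,-6,-3]
  R3 -= -3·R2 → [0,0,0,3]

L=[[1,0,0,0],[-3,1,0,0],[-1,-2,1,0],[-1,3,-3,1]] U=[[2,-5,0,-2],[0,2,5,2],[0,0,2,2],[0,0,0,3]]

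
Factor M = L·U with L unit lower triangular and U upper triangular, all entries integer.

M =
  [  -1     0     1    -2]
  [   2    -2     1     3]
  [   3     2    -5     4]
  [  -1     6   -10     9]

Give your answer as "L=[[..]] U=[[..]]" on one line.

  row1 -= -2·row0 → [0,-2,3,-1]
  row2 -= -3·row0 → [0,2,-2,-2]
  row3 -= 1·row0 → [0,6,-11,11]
  row2 -= -1·row1 → [0,0,1,-3]
  row3 -= -3·row1 → [0,0,-2,8]
  row3 -= -2·row2 → [0,0,0,2]

L=[[1,0,0,0],[-2,1,0,0],[-3,-1,1,0],[1,-3,-2,1]] U=[[-1,0,1,-2],[0,-2,3,-1],[0,0,1,-3],[0,0,0,2]]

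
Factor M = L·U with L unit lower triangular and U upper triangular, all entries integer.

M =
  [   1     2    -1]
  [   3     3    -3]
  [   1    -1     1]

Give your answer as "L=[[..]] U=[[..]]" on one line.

  r1 -= 3·r0 → [0,-3,0]
  r2 -= 1·r0 → [0,-3,2]
  r2 -= 1·r1 → [0,0,2]

L=[[1,0,0],[3,1,0],[1,1,1]] U=[[1,2,-1],[0,-3,0],[0,0,2]]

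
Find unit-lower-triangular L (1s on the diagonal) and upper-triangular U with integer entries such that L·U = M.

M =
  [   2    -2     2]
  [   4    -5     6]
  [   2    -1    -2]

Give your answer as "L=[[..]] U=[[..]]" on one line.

  row1 -= 2·row0 → [0,-1,2]
  row2 -= 1·row0 → [0,1,-4]
  row2 -= -1·row1 → [0,0,-2]

L=[[1,0,0],[2,1,0],[1,-1,1]] U=[[2,-2,2],[0,-1,2],[0,0,-2]]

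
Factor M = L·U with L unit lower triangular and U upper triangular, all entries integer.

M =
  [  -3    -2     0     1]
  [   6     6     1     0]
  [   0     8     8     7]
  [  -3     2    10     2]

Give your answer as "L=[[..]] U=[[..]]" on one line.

L=[[1,0,0,0],[-2,1,0,0],[0,4,1,0],[1,2,2,1]] U=[[-3,-2,0,1],[0,2,1,2],[0,0,4,-1],[0,0,0,-1]]

  row1 -= -2·row0 → [0,2,1,2]
  row2 -= 0·row0 → [0,8,8,7]
  row3 -= 1·row0 → [0,4,10,1]
  row2 -= 4·row1 → [0,0,4,-1]
  row3 -= 2·row1 → [0,0,8,-3]
  row3 -= 2·row2 → [0,0,0,-1]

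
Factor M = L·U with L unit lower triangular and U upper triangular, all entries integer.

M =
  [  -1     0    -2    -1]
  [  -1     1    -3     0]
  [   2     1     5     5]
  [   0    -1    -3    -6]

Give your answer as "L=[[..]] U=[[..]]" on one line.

L=[[1,0,0,0],[1,1,0,0],[-2,1,1,0],[0,-1,-2,1]] U=[[-1,0,-2,-1],[0,1,-1,1],[0,0,2,2],[0,0,0,-1]]

  r1 -= 1·r0 → [0,1,-1,1]
  r2 -= -2·r0 → [0,1,1,3]
  r3 -= 0·r0 → [0,-1,-3,-6]
  r2 -= 1·r1 → [0,0,2,2]
  r3 -= -1·r1 → [0,0,-4,-5]
  r3 -= -2·r2 → [0,0,0,-1]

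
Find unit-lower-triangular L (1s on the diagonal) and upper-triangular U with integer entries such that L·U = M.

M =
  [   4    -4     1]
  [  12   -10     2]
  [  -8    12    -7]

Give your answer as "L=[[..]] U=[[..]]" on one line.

L=[[1,0,0],[3,1,0],[-2,2,1]] U=[[4,-4,1],[0,2,-1],[0,0,-3]]

  R1 -= 3·R0 → [0,2,-1]
  R2 -= -2·R0 → [0,4,-5]
  R2 -= 2·R1 → [0,0,-3]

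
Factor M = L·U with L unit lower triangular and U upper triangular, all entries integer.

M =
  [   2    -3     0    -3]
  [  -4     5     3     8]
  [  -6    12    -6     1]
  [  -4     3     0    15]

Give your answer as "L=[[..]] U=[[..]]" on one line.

  r1 -= -2·r0 → [0,-1,3,2]
  r2 -= -3·r0 → [0,3,-6,-8]
  r3 -= -2·r0 → [0,-3,0,9]
  r2 -= -3·r1 → [0,0,3,-2]
  r3 -= 3·r1 → [0,0,-9,3]
  r3 -= -3·r2 → [0,0,0,-3]

L=[[1,0,0,0],[-2,1,0,0],[-3,-3,1,0],[-2,3,-3,1]] U=[[2,-3,0,-3],[0,-1,3,2],[0,0,3,-2],[0,0,0,-3]]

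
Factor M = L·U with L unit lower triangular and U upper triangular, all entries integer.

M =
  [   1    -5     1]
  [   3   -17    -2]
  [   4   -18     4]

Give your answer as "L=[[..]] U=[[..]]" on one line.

  R1 -= 3·R0 → [0,-2,-5]
  R2 -= 4·R0 → [0,2,0]
  R2 -= -1·R1 → [0,0,-5]

L=[[1,0,0],[3,1,0],[4,-1,1]] U=[[1,-5,1],[0,-2,-5],[0,0,-5]]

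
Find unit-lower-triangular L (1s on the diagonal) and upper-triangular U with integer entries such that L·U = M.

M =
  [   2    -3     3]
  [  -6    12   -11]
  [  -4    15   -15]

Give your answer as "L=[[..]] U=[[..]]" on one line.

  R1 -= -3·R0 → [0,3,-2]
  R2 -= -2·R0 → [0,9,-9]
  R2 -= 3·R1 → [0,0,-3]

L=[[1,0,0],[-3,1,0],[-2,3,1]] U=[[2,-3,3],[0,3,-2],[0,0,-3]]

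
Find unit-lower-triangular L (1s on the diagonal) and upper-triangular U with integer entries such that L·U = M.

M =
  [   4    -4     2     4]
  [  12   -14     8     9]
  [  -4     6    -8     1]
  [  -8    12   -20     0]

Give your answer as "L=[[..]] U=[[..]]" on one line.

  row1 -= 3·row0 → [0,-2,2,-3]
  row2 -= -1·row0 → [0,2,-6,5]
  row3 -= -2·row0 → [0,4,-16,8]
  row2 -= -1·row1 → [0,0,-4,2]
  row3 -= -2·row1 → [0,0,-12,2]
  row3 -= 3·row2 → [0,0,0,-4]

L=[[1,0,0,0],[3,1,0,0],[-1,-1,1,0],[-2,-2,3,1]] U=[[4,-4,2,4],[0,-2,2,-3],[0,0,-4,2],[0,0,0,-4]]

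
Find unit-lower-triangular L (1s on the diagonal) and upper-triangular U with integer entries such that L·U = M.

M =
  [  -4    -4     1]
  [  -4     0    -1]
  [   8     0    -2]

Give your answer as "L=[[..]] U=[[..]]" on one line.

  R1 -= 1·R0 → [0,4,-2]
  R2 -= -2·R0 → [0,-8,0]
  R2 -= -2·R1 → [0,0,-4]

L=[[1,0,0],[1,1,0],[-2,-2,1]] U=[[-4,-4,1],[0,4,-2],[0,0,-4]]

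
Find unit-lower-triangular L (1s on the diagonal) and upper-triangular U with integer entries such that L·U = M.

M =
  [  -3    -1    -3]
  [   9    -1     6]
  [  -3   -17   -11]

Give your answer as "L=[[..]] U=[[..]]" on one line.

  row1 -= -3·row0 → [0,-4,-3]
  row2 -= 1·row0 → [0,-16,-8]
  row2 -= 4·row1 → [0,0,4]

L=[[1,0,0],[-3,1,0],[1,4,1]] U=[[-3,-1,-3],[0,-4,-3],[0,0,4]]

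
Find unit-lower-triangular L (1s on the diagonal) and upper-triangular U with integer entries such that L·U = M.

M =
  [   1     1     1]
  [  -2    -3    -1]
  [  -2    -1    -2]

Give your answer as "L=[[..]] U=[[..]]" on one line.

  r1 -= -2·r0 → [0,-1,1]
  r2 -= -2·r0 → [0,1,0]
  r2 -= -1·r1 → [0,0,1]

L=[[1,0,0],[-2,1,0],[-2,-1,1]] U=[[1,1,1],[0,-1,1],[0,0,1]]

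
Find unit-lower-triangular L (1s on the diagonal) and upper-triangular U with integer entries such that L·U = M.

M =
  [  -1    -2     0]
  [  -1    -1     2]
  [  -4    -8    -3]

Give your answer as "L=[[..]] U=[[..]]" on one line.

  r1 -= 1·r0 → [0,1,2]
  r2 -= 4·r0 → [0,0,-3]
  r2 -= 0·r1 → [0,0,-3]

L=[[1,0,0],[1,1,0],[4,0,1]] U=[[-1,-2,0],[0,1,2],[0,0,-3]]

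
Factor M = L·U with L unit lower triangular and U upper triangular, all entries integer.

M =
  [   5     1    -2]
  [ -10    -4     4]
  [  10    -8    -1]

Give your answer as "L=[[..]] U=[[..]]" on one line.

L=[[1,0,0],[-2,1,0],[2,5,1]] U=[[5,1,-2],[0,-2,0],[0,0,3]]

  R1 -= -2·R0 → [0,-2,0]
  R2 -= 2·R0 → [0,-10,3]
  R2 -= 5·R1 → [0,0,3]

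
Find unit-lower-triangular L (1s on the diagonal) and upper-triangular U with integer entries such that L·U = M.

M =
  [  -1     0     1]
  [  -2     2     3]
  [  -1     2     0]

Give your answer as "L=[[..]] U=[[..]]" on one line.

  row1 -= 2·row0 → [0,2,1]
  row2 -= 1·row0 → [0,2,-1]
  row2 -= 1·row1 → [0,0,-2]

L=[[1,0,0],[2,1,0],[1,1,1]] U=[[-1,0,1],[0,2,1],[0,0,-2]]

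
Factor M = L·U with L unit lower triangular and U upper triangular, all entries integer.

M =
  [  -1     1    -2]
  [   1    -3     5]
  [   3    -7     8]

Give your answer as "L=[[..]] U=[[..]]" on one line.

  row1 -= -1·row0 → [0,-2,3]
  row2 -= -3·row0 → [0,-4,2]
  row2 -= 2·row1 → [0,0,-4]

L=[[1,0,0],[-1,1,0],[-3,2,1]] U=[[-1,1,-2],[0,-2,3],[0,0,-4]]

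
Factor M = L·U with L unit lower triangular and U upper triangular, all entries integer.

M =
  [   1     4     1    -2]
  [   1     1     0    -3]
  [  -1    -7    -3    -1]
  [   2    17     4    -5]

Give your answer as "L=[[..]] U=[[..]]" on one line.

L=[[1,0,0,0],[1,1,0,0],[-1,1,1,0],[2,-3,1,1]] U=[[1,4,1,-2],[0,-3,-1,-1],[0,0,-1,-2],[0,0,0,-2]]

  R1 -= 1·R0 → [0,-3,-1,-1]
  R2 -= -1·R0 → [0,-3,-2,-3]
  R3 -= 2·R0 → [0,9,2,-1]
  R2 -= 1·R1 → [0,0,-1,-2]
  R3 -= -3·R1 → [0,0,-1,-4]
  R3 -= 1·R2 → [0,0,0,-2]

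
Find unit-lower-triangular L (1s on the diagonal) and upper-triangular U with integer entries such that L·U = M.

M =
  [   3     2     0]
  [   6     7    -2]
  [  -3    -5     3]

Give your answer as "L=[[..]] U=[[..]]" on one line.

  r1 -= 2·r0 → [0,3,-2]
  r2 -= -1·r0 → [0,-3,3]
  r2 -= -1·r1 → [0,0,1]

L=[[1,0,0],[2,1,0],[-1,-1,1]] U=[[3,2,0],[0,3,-2],[0,0,1]]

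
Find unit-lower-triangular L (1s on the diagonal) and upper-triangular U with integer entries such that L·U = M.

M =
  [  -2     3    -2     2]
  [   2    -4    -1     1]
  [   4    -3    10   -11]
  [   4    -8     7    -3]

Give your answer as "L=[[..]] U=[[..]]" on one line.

  r1 -= -1·r0 → [0,-1,-3,3]
  r2 -= -2·r0 → [0,3,6,-7]
  r3 -= -2·r0 → [0,-2,3,1]
  r2 -= -3·r1 → [0,0,-3,2]
  r3 -= 2·r1 → [0,0,9,-5]
  r3 -= -3·r2 → [0,0,0,1]

L=[[1,0,0,0],[-1,1,0,0],[-2,-3,1,0],[-2,2,-3,1]] U=[[-2,3,-2,2],[0,-1,-3,3],[0,0,-3,2],[0,0,0,1]]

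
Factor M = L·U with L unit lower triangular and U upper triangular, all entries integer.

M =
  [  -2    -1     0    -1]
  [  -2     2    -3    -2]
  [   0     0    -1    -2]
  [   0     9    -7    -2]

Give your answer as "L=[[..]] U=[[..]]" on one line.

  row1 -= 1·row0 → [0,3,-3,-1]
  row2 -= 0·row0 → [0,0,-1,-2]
  row3 -= 0·row0 → [0,9,-7,-2]
  row2 -= 0·row1 → [0,0,-1,-2]
  row3 -= 3·row1 → [0,0,2,1]
  row3 -= -2·row2 → [0,0,0,-3]

L=[[1,0,0,0],[1,1,0,0],[0,0,1,0],[0,3,-2,1]] U=[[-2,-1,0,-1],[0,3,-3,-1],[0,0,-1,-2],[0,0,0,-3]]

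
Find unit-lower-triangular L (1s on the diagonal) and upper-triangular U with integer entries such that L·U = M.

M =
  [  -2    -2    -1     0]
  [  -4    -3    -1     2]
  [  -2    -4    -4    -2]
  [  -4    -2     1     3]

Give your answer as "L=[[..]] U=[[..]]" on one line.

L=[[1,0,0,0],[2,1,0,0],[1,-2,1,0],[2,2,-1,1]] U=[[-2,-2,-1,0],[0,1,1,2],[0,0,-1,2],[0,0,0,1]]

  row1 -= 2·row0 → [0,1,1,2]
  row2 -= 1·row0 → [0,-2,-3,-2]
  row3 -= 2·row0 → [0,2,3,3]
  row2 -= -2·row1 → [0,0,-1,2]
  row3 -= 2·row1 → [0,0,1,-1]
  row3 -= -1·row2 → [0,0,0,1]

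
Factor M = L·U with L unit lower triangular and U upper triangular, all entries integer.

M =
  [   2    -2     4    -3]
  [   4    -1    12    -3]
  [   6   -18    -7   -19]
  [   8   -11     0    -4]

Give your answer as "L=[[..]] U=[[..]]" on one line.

L=[[1,0,0,0],[2,1,0,0],[3,-4,1,0],[4,-1,4,1]] U=[[2,-2,4,-3],[0,3,4,3],[0,0,-3,2],[0,0,0,3]]

  R1 -= 2·R0 → [0,3,4,3]
  R2 -= 3·R0 → [0,-12,-19,-10]
  R3 -= 4·R0 → [0,-3,-16,8]
  R2 -= -4·R1 → [0,0,-3,2]
  R3 -= -1·R1 → [0,0,-12,11]
  R3 -= 4·R2 → [0,0,0,3]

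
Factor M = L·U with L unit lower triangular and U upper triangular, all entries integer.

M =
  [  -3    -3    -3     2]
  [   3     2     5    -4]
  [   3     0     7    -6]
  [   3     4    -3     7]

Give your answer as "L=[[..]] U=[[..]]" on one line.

  R1 -= -1·R0 → [0,-1,2,-2]
  R2 -= -1·R0 → [0,-3,4,-4]
  R3 -= -1·R0 → [0,1,-6,9]
  R2 -= 3·R1 → [0,0,-2,2]
  R3 -= -1·R1 → [0,0,-4,7]
  R3 -= 2·R2 → [0,0,0,3]

L=[[1,0,0,0],[-1,1,0,0],[-1,3,1,0],[-1,-1,2,1]] U=[[-3,-3,-3,2],[0,-1,2,-2],[0,0,-2,2],[0,0,0,3]]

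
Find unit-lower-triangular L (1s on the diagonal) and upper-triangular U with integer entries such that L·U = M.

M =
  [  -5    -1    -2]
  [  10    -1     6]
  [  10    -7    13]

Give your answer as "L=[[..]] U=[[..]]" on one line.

L=[[1,0,0],[-2,1,0],[-2,3,1]] U=[[-5,-1,-2],[0,-3,2],[0,0,3]]

  R1 -= -2·R0 → [0,-3,2]
  R2 -= -2·R0 → [0,-9,9]
  R2 -= 3·R1 → [0,0,3]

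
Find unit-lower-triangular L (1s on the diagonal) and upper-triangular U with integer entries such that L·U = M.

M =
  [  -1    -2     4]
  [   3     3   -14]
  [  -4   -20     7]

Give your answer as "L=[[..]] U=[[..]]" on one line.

L=[[1,0,0],[-3,1,0],[4,4,1]] U=[[-1,-2,4],[0,-3,-2],[0,0,-1]]

  r1 -= -3·r0 → [0,-3,-2]
  r2 -= 4·r0 → [0,-12,-9]
  r2 -= 4·r1 → [0,0,-1]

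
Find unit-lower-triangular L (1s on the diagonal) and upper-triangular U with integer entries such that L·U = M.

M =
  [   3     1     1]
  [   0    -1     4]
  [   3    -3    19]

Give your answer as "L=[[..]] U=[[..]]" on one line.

  r1 -= 0·r0 → [0,-1,4]
  r2 -= 1·r0 → [0,-4,18]
  r2 -= 4·r1 → [0,0,2]

L=[[1,0,0],[0,1,0],[1,4,1]] U=[[3,1,1],[0,-1,4],[0,0,2]]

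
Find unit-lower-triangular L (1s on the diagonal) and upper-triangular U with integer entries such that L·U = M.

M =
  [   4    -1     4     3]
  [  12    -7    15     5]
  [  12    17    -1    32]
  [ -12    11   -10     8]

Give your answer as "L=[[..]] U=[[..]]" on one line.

  R1 -= 3·R0 → [0,-4,3,-4]
  R2 -= 3·R0 → [0,20,-13,23]
  R3 -= -3·R0 → [0,8,2,17]
  R2 -= -5·R1 → [0,0,2,3]
  R3 -= -2·R1 → [0,0,8,9]
  R3 -= 4·R2 → [0,0,0,-3]

L=[[1,0,0,0],[3,1,0,0],[3,-5,1,0],[-3,-2,4,1]] U=[[4,-1,4,3],[0,-4,3,-4],[0,0,2,3],[0,0,0,-3]]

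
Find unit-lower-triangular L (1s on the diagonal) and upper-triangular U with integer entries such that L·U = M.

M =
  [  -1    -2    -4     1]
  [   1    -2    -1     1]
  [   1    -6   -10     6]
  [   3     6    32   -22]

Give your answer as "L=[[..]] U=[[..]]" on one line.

L=[[1,0,0,0],[-1,1,0,0],[-1,2,1,0],[-3,0,-5,1]] U=[[-1,-2,-4,1],[0,-4,-5,2],[0,0,-4,3],[0,0,0,-4]]

  R1 -= -1·R0 → [0,-4,-5,2]
  R2 -= -1·R0 → [0,-8,-14,7]
  R3 -= -3·R0 → [0,0,20,-19]
  R2 -= 2·R1 → [0,0,-4,3]
  R3 -= 0·R1 → [0,0,20,-19]
  R3 -= -5·R2 → [0,0,0,-4]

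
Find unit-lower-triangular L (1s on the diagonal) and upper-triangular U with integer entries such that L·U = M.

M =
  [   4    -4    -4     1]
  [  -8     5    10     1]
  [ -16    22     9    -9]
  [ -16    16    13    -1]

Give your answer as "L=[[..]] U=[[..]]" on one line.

L=[[1,0,0,0],[-2,1,0,0],[-4,-2,1,0],[-4,0,1,1]] U=[[4,-4,-4,1],[0,-3,2,3],[0,0,-3,1],[0,0,0,2]]

  R1 -= -2·R0 → [0,-3,2,3]
  R2 -= -4·R0 → [0,6,-7,-5]
  R3 -= -4·R0 → [0,0,-3,3]
  R2 -= -2·R1 → [0,0,-3,1]
  R3 -= 0·R1 → [0,0,-3,3]
  R3 -= 1·R2 → [0,0,0,2]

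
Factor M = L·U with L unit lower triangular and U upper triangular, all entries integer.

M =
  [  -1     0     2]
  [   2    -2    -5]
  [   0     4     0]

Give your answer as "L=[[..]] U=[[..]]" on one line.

  row1 -= -2·row0 → [0,-2,-1]
  row2 -= 0·row0 → [0,4,0]
  row2 -= -2·row1 → [0,0,-2]

L=[[1,0,0],[-2,1,0],[0,-2,1]] U=[[-1,0,2],[0,-2,-1],[0,0,-2]]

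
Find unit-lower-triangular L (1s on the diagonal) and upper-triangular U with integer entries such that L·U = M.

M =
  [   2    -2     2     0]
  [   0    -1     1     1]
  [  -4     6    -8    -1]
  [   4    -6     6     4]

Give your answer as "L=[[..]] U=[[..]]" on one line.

  r1 -= 0·r0 → [0,-1,1,1]
  r2 -= -2·r0 → [0,2,-4,-1]
  r3 -= 2·r0 → [0,-2,2,4]
  r2 -= -2·r1 → [0,0,-2,1]
  r3 -= 2·r1 → [0,0,0,2]
  r3 -= 0·r2 → [0,0,0,2]

L=[[1,0,0,0],[0,1,0,0],[-2,-2,1,0],[2,2,0,1]] U=[[2,-2,2,0],[0,-1,1,1],[0,0,-2,1],[0,0,0,2]]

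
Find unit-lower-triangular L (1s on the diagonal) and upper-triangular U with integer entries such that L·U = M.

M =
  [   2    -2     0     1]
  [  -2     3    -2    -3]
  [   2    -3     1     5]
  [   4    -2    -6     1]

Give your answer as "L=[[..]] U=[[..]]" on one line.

  R1 -= -1·R0 → [0,1,-2,-2]
  R2 -= 1·R0 → [0,-1,1,4]
  R3 -= 2·R0 → [0,2,-6,-1]
  R2 -= -1·R1 → [0,0,-1,2]
  R3 -= 2·R1 → [0,0,-2,3]
  R3 -= 2·R2 → [0,0,0,-1]

L=[[1,0,0,0],[-1,1,0,0],[1,-1,1,0],[2,2,2,1]] U=[[2,-2,0,1],[0,1,-2,-2],[0,0,-1,2],[0,0,0,-1]]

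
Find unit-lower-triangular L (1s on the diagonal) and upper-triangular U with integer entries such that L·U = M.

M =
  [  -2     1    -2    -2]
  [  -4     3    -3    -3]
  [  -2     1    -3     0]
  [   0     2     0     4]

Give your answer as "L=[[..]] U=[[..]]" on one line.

  row1 -= 2·row0 → [0,1,1,1]
  row2 -= 1·row0 → [0,0,-1,2]
  row3 -= 0·row0 → [0,2,0,4]
  row2 -= 0·row1 → [0,0,-1,2]
  row3 -= 2·row1 → [0,0,-2,2]
  row3 -= 2·row2 → [0,0,0,-2]

L=[[1,0,0,0],[2,1,0,0],[1,0,1,0],[0,2,2,1]] U=[[-2,1,-2,-2],[0,1,1,1],[0,0,-1,2],[0,0,0,-2]]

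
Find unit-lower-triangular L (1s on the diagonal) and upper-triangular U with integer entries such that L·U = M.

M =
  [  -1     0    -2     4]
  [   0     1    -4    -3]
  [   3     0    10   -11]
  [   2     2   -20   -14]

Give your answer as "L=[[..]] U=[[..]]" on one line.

L=[[1,0,0,0],[0,1,0,0],[-3,0,1,0],[-2,2,-4,1]] U=[[-1,0,-2,4],[0,1,-4,-3],[0,0,4,1],[0,0,0,4]]

  row1 -= 0·row0 → [0,1,-4,-3]
  row2 -= -3·row0 → [0,0,4,1]
  row3 -= -2·row0 → [0,2,-24,-6]
  row2 -= 0·row1 → [0,0,4,1]
  row3 -= 2·row1 → [0,0,-16,0]
  row3 -= -4·row2 → [0,0,0,4]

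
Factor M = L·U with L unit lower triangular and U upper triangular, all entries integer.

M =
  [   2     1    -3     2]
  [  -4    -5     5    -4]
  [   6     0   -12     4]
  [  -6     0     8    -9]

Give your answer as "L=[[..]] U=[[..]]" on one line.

  r1 -= -2·r0 → [0,-3,-1,0]
  r2 -= 3·r0 → [0,-3,-3,-2]
  r3 -= -3·r0 → [0,3,-1,-3]
  r2 -= 1·r1 → [0,0,-2,-2]
  r3 -= -1·r1 → [0,0,-2,-3]
  r3 -= 1·r2 → [0,0,0,-1]

L=[[1,0,0,0],[-2,1,0,0],[3,1,1,0],[-3,-1,1,1]] U=[[2,1,-3,2],[0,-3,-1,0],[0,0,-2,-2],[0,0,0,-1]]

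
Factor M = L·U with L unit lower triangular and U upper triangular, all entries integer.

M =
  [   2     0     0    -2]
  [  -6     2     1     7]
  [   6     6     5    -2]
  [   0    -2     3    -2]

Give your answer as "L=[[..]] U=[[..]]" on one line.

L=[[1,0,0,0],[-3,1,0,0],[3,3,1,0],[0,-1,2,1]] U=[[2,0,0,-2],[0,2,1,1],[0,0,2,1],[0,0,0,-3]]

  r1 -= -3·r0 → [0,2,1,1]
  r2 -= 3·r0 → [0,6,5,4]
  r3 -= 0·r0 → [0,-2,3,-2]
  r2 -= 3·r1 → [0,0,2,1]
  r3 -= -1·r1 → [0,0,4,-1]
  r3 -= 2·r2 → [0,0,0,-3]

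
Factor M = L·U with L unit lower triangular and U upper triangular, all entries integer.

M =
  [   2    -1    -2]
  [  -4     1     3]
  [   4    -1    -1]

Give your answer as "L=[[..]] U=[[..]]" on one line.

  R1 -= -2·R0 → [0,-1,-1]
  R2 -= 2·R0 → [0,1,3]
  R2 -= -1·R1 → [0,0,2]

L=[[1,0,0],[-2,1,0],[2,-1,1]] U=[[2,-1,-2],[0,-1,-1],[0,0,2]]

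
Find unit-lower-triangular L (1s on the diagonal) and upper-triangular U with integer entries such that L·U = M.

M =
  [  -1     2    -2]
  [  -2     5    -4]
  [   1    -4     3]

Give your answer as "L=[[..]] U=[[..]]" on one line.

L=[[1,0,0],[2,1,0],[-1,-2,1]] U=[[-1,2,-2],[0,1,0],[0,0,1]]

  row1 -= 2·row0 → [0,1,0]
  row2 -= -1·row0 → [0,-2,1]
  row2 -= -2·row1 → [0,0,1]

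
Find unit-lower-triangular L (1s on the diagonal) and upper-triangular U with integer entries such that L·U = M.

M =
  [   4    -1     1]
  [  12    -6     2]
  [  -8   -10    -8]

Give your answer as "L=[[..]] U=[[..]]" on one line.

  R1 -= 3·R0 → [0,-3,-1]
  R2 -= -2·R0 → [0,-12,-6]
  R2 -= 4·R1 → [0,0,-2]

L=[[1,0,0],[3,1,0],[-2,4,1]] U=[[4,-1,1],[0,-3,-1],[0,0,-2]]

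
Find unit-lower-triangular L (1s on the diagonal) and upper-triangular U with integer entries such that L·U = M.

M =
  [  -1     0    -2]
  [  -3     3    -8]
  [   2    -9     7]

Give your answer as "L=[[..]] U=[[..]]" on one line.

  R1 -= 3·R0 → [0,3,-2]
  R2 -= -2·R0 → [0,-9,3]
  R2 -= -3·R1 → [0,0,-3]

L=[[1,0,0],[3,1,0],[-2,-3,1]] U=[[-1,0,-2],[0,3,-2],[0,0,-3]]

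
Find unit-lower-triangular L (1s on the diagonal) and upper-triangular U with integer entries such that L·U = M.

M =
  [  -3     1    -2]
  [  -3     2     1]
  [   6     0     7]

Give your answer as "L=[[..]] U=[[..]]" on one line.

  r1 -= 1·r0 → [0,1,3]
  r2 -= -2·r0 → [0,2,3]
  r2 -= 2·r1 → [0,0,-3]

L=[[1,0,0],[1,1,0],[-2,2,1]] U=[[-3,1,-2],[0,1,3],[0,0,-3]]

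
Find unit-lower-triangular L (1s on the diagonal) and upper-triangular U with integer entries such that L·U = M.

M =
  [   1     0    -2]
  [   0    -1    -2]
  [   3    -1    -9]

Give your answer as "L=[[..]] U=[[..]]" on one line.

  R1 -= 0·R0 → [0,-1,-2]
  R2 -= 3·R0 → [0,-1,-3]
  R2 -= 1·R1 → [0,0,-1]

L=[[1,0,0],[0,1,0],[3,1,1]] U=[[1,0,-2],[0,-1,-2],[0,0,-1]]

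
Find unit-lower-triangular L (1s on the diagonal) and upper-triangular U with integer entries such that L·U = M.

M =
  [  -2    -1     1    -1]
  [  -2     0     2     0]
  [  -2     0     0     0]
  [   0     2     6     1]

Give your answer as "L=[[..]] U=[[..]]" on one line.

  R1 -= 1·R0 → [0,1,1,1]
  R2 -= 1·R0 → [0,1,-1,1]
  R3 -= 0·R0 → [0,2,6,1]
  R2 -= 1·R1 → [0,0,-2,0]
  R3 -= 2·R1 → [0,0,4,-1]
  R3 -= -2·R2 → [0,0,0,-1]

L=[[1,0,0,0],[1,1,0,0],[1,1,1,0],[0,2,-2,1]] U=[[-2,-1,1,-1],[0,1,1,1],[0,0,-2,0],[0,0,0,-1]]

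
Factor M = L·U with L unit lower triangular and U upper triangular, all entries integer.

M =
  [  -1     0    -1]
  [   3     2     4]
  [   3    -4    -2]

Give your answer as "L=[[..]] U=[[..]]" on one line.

L=[[1,0,0],[-3,1,0],[-3,-2,1]] U=[[-1,0,-1],[0,2,1],[0,0,-3]]

  R1 -= -3·R0 → [0,2,1]
  R2 -= -3·R0 → [0,-4,-5]
  R2 -= -2·R1 → [0,0,-3]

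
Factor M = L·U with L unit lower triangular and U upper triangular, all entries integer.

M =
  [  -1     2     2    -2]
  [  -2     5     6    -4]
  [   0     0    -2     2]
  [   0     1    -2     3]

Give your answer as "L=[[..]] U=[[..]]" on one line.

  R1 -= 2·R0 → [0,1,2,0]
  R2 -= 0·R0 → [0,0,-2,2]
  R3 -= 0·R0 → [0,1,-2,3]
  R2 -= 0·R1 → [0,0,-2,2]
  R3 -= 1·R1 → [0,0,-4,3]
  R3 -= 2·R2 → [0,0,0,-1]

L=[[1,0,0,0],[2,1,0,0],[0,0,1,0],[0,1,2,1]] U=[[-1,2,2,-2],[0,1,2,0],[0,0,-2,2],[0,0,0,-1]]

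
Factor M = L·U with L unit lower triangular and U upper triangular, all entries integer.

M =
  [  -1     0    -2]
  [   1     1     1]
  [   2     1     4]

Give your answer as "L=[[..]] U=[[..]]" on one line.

L=[[1,0,0],[-1,1,0],[-2,1,1]] U=[[-1,0,-2],[0,1,-1],[0,0,1]]

  R1 -= -1·R0 → [0,1,-1]
  R2 -= -2·R0 → [0,1,0]
  R2 -= 1·R1 → [0,0,1]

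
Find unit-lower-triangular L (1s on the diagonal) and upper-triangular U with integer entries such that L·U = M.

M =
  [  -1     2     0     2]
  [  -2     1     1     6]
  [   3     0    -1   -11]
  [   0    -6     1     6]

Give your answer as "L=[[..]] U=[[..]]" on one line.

L=[[1,0,0,0],[2,1,0,0],[-3,-2,1,0],[0,2,-1,1]] U=[[-1,2,0,2],[0,-3,1,2],[0,0,1,-1],[0,0,0,1]]

  r1 -= 2·r0 → [0,-3,1,2]
  r2 -= -3·r0 → [0,6,-1,-5]
  r3 -= 0·r0 → [0,-6,1,6]
  r2 -= -2·r1 → [0,0,1,-1]
  r3 -= 2·r1 → [0,0,-1,2]
  r3 -= -1·r2 → [0,0,0,1]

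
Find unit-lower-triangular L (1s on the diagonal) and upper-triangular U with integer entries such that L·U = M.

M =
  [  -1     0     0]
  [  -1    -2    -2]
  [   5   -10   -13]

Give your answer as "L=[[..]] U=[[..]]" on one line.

  R1 -= 1·R0 → [0,-2,-2]
  R2 -= -5·R0 → [0,-10,-13]
  R2 -= 5·R1 → [0,0,-3]

L=[[1,0,0],[1,1,0],[-5,5,1]] U=[[-1,0,0],[0,-2,-2],[0,0,-3]]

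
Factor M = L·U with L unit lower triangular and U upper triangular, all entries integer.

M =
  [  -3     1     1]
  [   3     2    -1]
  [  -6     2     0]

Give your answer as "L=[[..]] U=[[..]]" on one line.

L=[[1,0,0],[-1,1,0],[2,0,1]] U=[[-3,1,1],[0,3,0],[0,0,-2]]

  row1 -= -1·row0 → [0,3,0]
  row2 -= 2·row0 → [0,0,-2]
  row2 -= 0·row1 → [0,0,-2]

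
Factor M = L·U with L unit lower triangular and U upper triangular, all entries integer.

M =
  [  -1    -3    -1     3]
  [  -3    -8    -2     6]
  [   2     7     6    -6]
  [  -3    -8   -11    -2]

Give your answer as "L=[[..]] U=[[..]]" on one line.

L=[[1,0,0,0],[3,1,0,0],[-2,1,1,0],[3,1,-3,1]] U=[[-1,-3,-1,3],[0,1,1,-3],[0,0,3,3],[0,0,0,1]]

  row1 -= 3·row0 → [0,1,1,-3]
  row2 -= -2·row0 → [0,1,4,0]
  row3 -= 3·row0 → [0,1,-8,-11]
  row2 -= 1·row1 → [0,0,3,3]
  row3 -= 1·row1 → [0,0,-9,-8]
  row3 -= -3·row2 → [0,0,0,1]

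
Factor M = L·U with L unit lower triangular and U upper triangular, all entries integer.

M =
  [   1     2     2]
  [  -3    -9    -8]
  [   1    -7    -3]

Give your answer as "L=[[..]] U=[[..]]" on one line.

L=[[1,0,0],[-3,1,0],[1,3,1]] U=[[1,2,2],[0,-3,-2],[0,0,1]]

  r1 -= -3·r0 → [0,-3,-2]
  r2 -= 1·r0 → [0,-9,-5]
  r2 -= 3·r1 → [0,0,1]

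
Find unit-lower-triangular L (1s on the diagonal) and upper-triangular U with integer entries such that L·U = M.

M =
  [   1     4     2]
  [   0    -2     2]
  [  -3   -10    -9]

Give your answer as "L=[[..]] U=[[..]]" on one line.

L=[[1,0,0],[0,1,0],[-3,-1,1]] U=[[1,4,2],[0,-2,2],[0,0,-1]]

  R1 -= 0·R0 → [0,-2,2]
  R2 -= -3·R0 → [0,2,-3]
  R2 -= -1·R1 → [0,0,-1]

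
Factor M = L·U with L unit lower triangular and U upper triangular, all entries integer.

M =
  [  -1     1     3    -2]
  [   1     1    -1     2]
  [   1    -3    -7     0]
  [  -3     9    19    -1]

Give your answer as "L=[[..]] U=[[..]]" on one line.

L=[[1,0,0,0],[-1,1,0,0],[-1,-1,1,0],[3,3,-2,1]] U=[[-1,1,3,-2],[0,2,2,0],[0,0,-2,-2],[0,0,0,1]]

  R1 -= -1·R0 → [0,2,2,0]
  R2 -= -1·R0 → [0,-2,-4,-2]
  R3 -= 3·R0 → [0,6,10,5]
  R2 -= -1·R1 → [0,0,-2,-2]
  R3 -= 3·R1 → [0,0,4,5]
  R3 -= -2·R2 → [0,0,0,1]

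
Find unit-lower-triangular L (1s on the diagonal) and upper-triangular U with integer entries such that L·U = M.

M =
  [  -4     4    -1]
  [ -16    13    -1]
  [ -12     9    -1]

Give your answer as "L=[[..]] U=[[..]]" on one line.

L=[[1,0,0],[4,1,0],[3,1,1]] U=[[-4,4,-1],[0,-3,3],[0,0,-1]]

  R1 -= 4·R0 → [0,-3,3]
  R2 -= 3·R0 → [0,-3,2]
  R2 -= 1·R1 → [0,0,-1]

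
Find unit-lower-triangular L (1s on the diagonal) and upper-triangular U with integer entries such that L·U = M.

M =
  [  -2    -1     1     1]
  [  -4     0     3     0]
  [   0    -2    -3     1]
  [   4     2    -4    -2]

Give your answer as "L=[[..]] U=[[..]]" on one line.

  R1 -= 2·R0 → [0,2,1,-2]
  R2 -= 0·R0 → [0,-2,-3,1]
  R3 -= -2·R0 → [0,0,-2,0]
  R2 -= -1·R1 → [0,0,-2,-1]
  R3 -= 0·R1 → [0,0,-2,0]
  R3 -= 1·R2 → [0,0,0,1]

L=[[1,0,0,0],[2,1,0,0],[0,-1,1,0],[-2,0,1,1]] U=[[-2,-1,1,1],[0,2,1,-2],[0,0,-2,-1],[0,0,0,1]]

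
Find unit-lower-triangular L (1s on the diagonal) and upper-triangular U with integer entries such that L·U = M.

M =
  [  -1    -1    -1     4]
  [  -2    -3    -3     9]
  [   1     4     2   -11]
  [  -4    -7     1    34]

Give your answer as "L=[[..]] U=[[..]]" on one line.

  row1 -= 2·row0 → [0,-1,-1,1]
  row2 -= -1·row0 → [0,3,1,-7]
  row3 -= 4·row0 → [0,-3,5,18]
  row2 -= -3·row1 → [0,0,-2,-4]
  row3 -= 3·row1 → [0,0,8,15]
  row3 -= -4·row2 → [0,0,0,-1]

L=[[1,0,0,0],[2,1,0,0],[-1,-3,1,0],[4,3,-4,1]] U=[[-1,-1,-1,4],[0,-1,-1,1],[0,0,-2,-4],[0,0,0,-1]]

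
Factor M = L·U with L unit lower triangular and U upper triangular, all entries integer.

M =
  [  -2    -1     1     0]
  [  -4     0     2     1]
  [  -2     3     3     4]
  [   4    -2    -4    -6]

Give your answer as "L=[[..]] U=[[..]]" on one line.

L=[[1,0,0,0],[2,1,0,0],[1,2,1,0],[-2,-2,-1,1]] U=[[-2,-1,1,0],[0,2,0,1],[0,0,2,2],[0,0,0,-2]]

  row1 -= 2·row0 → [0,2,0,1]
  row2 -= 1·row0 → [0,4,2,4]
  row3 -= -2·row0 → [0,-4,-2,-6]
  row2 -= 2·row1 → [0,0,2,2]
  row3 -= -2·row1 → [0,0,-2,-4]
  row3 -= -1·row2 → [0,0,0,-2]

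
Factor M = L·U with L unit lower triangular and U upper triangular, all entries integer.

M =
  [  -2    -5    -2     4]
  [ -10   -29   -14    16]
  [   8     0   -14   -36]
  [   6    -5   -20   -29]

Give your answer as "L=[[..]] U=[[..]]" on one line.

  row1 -= 5·row0 → [0,-4,-4,-4]
  row2 -= -4·row0 → [0,-20,-22,-20]
  row3 -= -3·row0 → [0,-20,-26,-17]
  row2 -= 5·row1 → [0,0,-2,0]
  row3 -= 5·row1 → [0,0,-6,3]
  row3 -= 3·row2 → [0,0,0,3]

L=[[1,0,0,0],[5,1,0,0],[-4,5,1,0],[-3,5,3,1]] U=[[-2,-5,-2,4],[0,-4,-4,-4],[0,0,-2,0],[0,0,0,3]]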